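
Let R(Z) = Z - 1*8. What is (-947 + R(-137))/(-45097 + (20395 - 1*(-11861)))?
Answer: 1092/12841 ≈ 0.085040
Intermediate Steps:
R(Z) = -8 + Z (R(Z) = Z - 8 = -8 + Z)
(-947 + R(-137))/(-45097 + (20395 - 1*(-11861))) = (-947 + (-8 - 137))/(-45097 + (20395 - 1*(-11861))) = (-947 - 145)/(-45097 + (20395 + 11861)) = -1092/(-45097 + 32256) = -1092/(-12841) = -1092*(-1/12841) = 1092/12841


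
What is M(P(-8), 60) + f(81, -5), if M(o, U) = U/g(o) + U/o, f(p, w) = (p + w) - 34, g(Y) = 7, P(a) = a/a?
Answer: 774/7 ≈ 110.57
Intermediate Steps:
P(a) = 1
f(p, w) = -34 + p + w
M(o, U) = U/7 + U/o
M(P(-8), 60) + f(81, -5) = ((⅐)*60 + 60/1) + (-34 + 81 - 5) = (60/7 + 60*1) + 42 = (60/7 + 60) + 42 = 480/7 + 42 = 774/7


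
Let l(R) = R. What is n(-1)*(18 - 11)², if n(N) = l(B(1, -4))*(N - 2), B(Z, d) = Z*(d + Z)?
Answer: 441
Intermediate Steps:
B(Z, d) = Z*(Z + d)
n(N) = 6 - 3*N (n(N) = (1*(1 - 4))*(N - 2) = (1*(-3))*(-2 + N) = -3*(-2 + N) = 6 - 3*N)
n(-1)*(18 - 11)² = (6 - 3*(-1))*(18 - 11)² = (6 + 3)*7² = 9*49 = 441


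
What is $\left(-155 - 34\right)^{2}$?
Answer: $35721$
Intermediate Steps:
$\left(-155 - 34\right)^{2} = \left(-189\right)^{2} = 35721$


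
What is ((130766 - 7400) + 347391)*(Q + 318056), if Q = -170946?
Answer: 69253062270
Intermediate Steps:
((130766 - 7400) + 347391)*(Q + 318056) = ((130766 - 7400) + 347391)*(-170946 + 318056) = (123366 + 347391)*147110 = 470757*147110 = 69253062270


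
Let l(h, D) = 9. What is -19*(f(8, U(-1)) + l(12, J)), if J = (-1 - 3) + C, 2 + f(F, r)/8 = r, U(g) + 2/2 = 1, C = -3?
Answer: 133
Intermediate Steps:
U(g) = 0 (U(g) = -1 + 1 = 0)
f(F, r) = -16 + 8*r
J = -7 (J = (-1 - 3) - 3 = -4 - 3 = -7)
-19*(f(8, U(-1)) + l(12, J)) = -19*((-16 + 8*0) + 9) = -19*((-16 + 0) + 9) = -19*(-16 + 9) = -19*(-7) = 133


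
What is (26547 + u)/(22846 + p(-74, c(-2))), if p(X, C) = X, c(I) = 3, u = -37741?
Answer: -5597/11386 ≈ -0.49157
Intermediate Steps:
(26547 + u)/(22846 + p(-74, c(-2))) = (26547 - 37741)/(22846 - 74) = -11194/22772 = -11194*1/22772 = -5597/11386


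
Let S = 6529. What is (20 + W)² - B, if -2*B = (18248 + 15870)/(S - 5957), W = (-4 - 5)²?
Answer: 5852031/572 ≈ 10231.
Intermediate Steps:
W = 81 (W = (-9)² = 81)
B = -17059/572 (B = -(18248 + 15870)/(2*(6529 - 5957)) = -17059/572 ≈ -29.823)
(20 + W)² - B = (20 + 81)² - 1*(-17059/572) = 101² + 17059/572 = 10201 + 17059/572 = 5852031/572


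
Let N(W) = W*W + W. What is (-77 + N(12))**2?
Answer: 6241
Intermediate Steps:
N(W) = W + W**2 (N(W) = W**2 + W = W + W**2)
(-77 + N(12))**2 = (-77 + 12*(1 + 12))**2 = (-77 + 12*13)**2 = (-77 + 156)**2 = 79**2 = 6241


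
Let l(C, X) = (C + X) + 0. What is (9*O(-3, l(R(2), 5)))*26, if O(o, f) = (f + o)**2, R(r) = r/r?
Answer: 2106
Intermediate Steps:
R(r) = 1
l(C, X) = C + X
(9*O(-3, l(R(2), 5)))*26 = (9*((1 + 5) - 3)**2)*26 = (9*(6 - 3)**2)*26 = (9*3**2)*26 = (9*9)*26 = 81*26 = 2106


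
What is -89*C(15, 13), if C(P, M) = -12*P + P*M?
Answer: -1335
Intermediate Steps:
C(P, M) = -12*P + M*P
-89*C(15, 13) = -1335*(-12 + 13) = -1335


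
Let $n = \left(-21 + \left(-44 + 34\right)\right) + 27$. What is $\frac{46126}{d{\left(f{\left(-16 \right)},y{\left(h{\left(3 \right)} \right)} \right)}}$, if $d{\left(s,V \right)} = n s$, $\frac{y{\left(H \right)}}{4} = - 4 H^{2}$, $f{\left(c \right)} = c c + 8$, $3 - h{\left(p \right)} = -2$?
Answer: $- \frac{23063}{528} \approx -43.68$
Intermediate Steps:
$h{\left(p \right)} = 5$ ($h{\left(p \right)} = 3 - -2 = 3 + 2 = 5$)
$f{\left(c \right)} = 8 + c^{2}$ ($f{\left(c \right)} = c^{2} + 8 = 8 + c^{2}$)
$y{\left(H \right)} = - 16 H^{2}$ ($y{\left(H \right)} = 4 \left(- 4 H^{2}\right) = - 16 H^{2}$)
$n = -4$ ($n = \left(-21 - 10\right) + 27 = -31 + 27 = -4$)
$d{\left(s,V \right)} = - 4 s$
$\frac{46126}{d{\left(f{\left(-16 \right)},y{\left(h{\left(3 \right)} \right)} \right)}} = \frac{46126}{\left(-4\right) \left(8 + \left(-16\right)^{2}\right)} = \frac{46126}{\left(-4\right) \left(8 + 256\right)} = \frac{46126}{\left(-4\right) 264} = \frac{46126}{-1056} = 46126 \left(- \frac{1}{1056}\right) = - \frac{23063}{528}$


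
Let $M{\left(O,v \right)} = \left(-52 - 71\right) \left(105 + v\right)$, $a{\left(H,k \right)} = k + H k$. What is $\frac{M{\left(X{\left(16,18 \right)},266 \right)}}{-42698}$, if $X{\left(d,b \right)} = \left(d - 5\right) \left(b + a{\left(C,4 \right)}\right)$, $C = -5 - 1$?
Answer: $\frac{45633}{42698} \approx 1.0687$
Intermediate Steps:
$C = -6$
$X{\left(d,b \right)} = \left(-20 + b\right) \left(-5 + d\right)$ ($X{\left(d,b \right)} = \left(d - 5\right) \left(b + 4 \left(1 - 6\right)\right) = \left(-5 + d\right) \left(b + 4 \left(-5\right)\right) = \left(-5 + d\right) \left(b - 20\right) = \left(-5 + d\right) \left(-20 + b\right) = \left(-20 + b\right) \left(-5 + d\right)$)
$M{\left(O,v \right)} = -12915 - 123 v$ ($M{\left(O,v \right)} = - 123 \left(105 + v\right) = -12915 - 123 v$)
$\frac{M{\left(X{\left(16,18 \right)},266 \right)}}{-42698} = \frac{-12915 - 32718}{-42698} = \left(-12915 - 32718\right) \left(- \frac{1}{42698}\right) = \left(-45633\right) \left(- \frac{1}{42698}\right) = \frac{45633}{42698}$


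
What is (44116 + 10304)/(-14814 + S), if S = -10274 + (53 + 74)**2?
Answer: -54420/8959 ≈ -6.0743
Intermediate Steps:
S = 5855 (S = -10274 + 127**2 = -10274 + 16129 = 5855)
(44116 + 10304)/(-14814 + S) = (44116 + 10304)/(-14814 + 5855) = 54420/(-8959) = 54420*(-1/8959) = -54420/8959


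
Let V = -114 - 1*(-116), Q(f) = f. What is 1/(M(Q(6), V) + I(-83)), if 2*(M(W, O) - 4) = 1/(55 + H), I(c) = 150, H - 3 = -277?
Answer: 438/67451 ≈ 0.0064936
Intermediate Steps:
H = -274 (H = 3 - 277 = -274)
V = 2 (V = -114 + 116 = 2)
M(W, O) = 1751/438 (M(W, O) = 4 + 1/(2*(55 - 274)) = 4 + (½)/(-219) = 4 + (½)*(-1/219) = 4 - 1/438 = 1751/438)
1/(M(Q(6), V) + I(-83)) = 1/(1751/438 + 150) = 1/(67451/438) = 438/67451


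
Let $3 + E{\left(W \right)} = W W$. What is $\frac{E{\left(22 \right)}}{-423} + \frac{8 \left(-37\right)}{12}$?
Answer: $- \frac{10915}{423} \approx -25.804$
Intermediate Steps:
$E{\left(W \right)} = -3 + W^{2}$ ($E{\left(W \right)} = -3 + W W = -3 + W^{2}$)
$\frac{E{\left(22 \right)}}{-423} + \frac{8 \left(-37\right)}{12} = \frac{-3 + 22^{2}}{-423} + \frac{8 \left(-37\right)}{12} = \left(-3 + 484\right) \left(- \frac{1}{423}\right) - \frac{74}{3} = 481 \left(- \frac{1}{423}\right) - \frac{74}{3} = - \frac{481}{423} - \frac{74}{3} = - \frac{10915}{423}$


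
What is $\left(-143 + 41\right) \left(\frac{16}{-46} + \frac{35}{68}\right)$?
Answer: $- \frac{783}{46} \approx -17.022$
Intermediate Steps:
$\left(-143 + 41\right) \left(\frac{16}{-46} + \frac{35}{68}\right) = - 102 \left(16 \left(- \frac{1}{46}\right) + 35 \cdot \frac{1}{68}\right) = - 102 \left(- \frac{8}{23} + \frac{35}{68}\right) = \left(-102\right) \frac{261}{1564} = - \frac{783}{46}$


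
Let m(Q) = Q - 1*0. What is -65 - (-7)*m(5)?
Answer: -30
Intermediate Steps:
m(Q) = Q (m(Q) = Q + 0 = Q)
-65 - (-7)*m(5) = -65 - (-7)*5 = -65 - 1*(-35) = -65 + 35 = -30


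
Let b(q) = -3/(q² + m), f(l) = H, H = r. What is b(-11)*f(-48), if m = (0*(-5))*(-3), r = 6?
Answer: -18/121 ≈ -0.14876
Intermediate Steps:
H = 6
f(l) = 6
m = 0 (m = 0*(-3) = 0)
b(q) = -3/q² (b(q) = -3/(q² + 0) = -3/q²)
b(-11)*f(-48) = -3/(-11)²*6 = -3*1/121*6 = -3/121*6 = -18/121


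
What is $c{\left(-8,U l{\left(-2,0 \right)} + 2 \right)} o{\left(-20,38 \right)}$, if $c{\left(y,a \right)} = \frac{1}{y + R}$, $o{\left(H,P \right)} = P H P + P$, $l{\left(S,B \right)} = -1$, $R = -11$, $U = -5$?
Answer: $1518$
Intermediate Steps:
$o{\left(H,P \right)} = P + H P^{2}$ ($o{\left(H,P \right)} = H P P + P = H P^{2} + P = P + H P^{2}$)
$c{\left(y,a \right)} = \frac{1}{-11 + y}$ ($c{\left(y,a \right)} = \frac{1}{y - 11} = \frac{1}{-11 + y}$)
$c{\left(-8,U l{\left(-2,0 \right)} + 2 \right)} o{\left(-20,38 \right)} = \frac{38 \left(1 - 760\right)}{-11 - 8} = \frac{38 \left(1 - 760\right)}{-19} = - \frac{38 \left(-759\right)}{19} = \left(- \frac{1}{19}\right) \left(-28842\right) = 1518$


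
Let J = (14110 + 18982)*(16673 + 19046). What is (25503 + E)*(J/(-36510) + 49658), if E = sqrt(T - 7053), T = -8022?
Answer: 2682067336216/6085 + 315500216*I*sqrt(67)/1217 ≈ 4.4077e+8 + 2.122e+6*I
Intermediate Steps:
J = 1182013148 (J = 33092*35719 = 1182013148)
E = 15*I*sqrt(67) (E = sqrt(-8022 - 7053) = sqrt(-15075) = 15*I*sqrt(67) ≈ 122.78*I)
(25503 + E)*(J/(-36510) + 49658) = (25503 + 15*I*sqrt(67))*(1182013148/(-36510) + 49658) = (25503 + 15*I*sqrt(67))*(1182013148*(-1/36510) + 49658) = (25503 + 15*I*sqrt(67))*(-591006574/18255 + 49658) = (25503 + 15*I*sqrt(67))*(315500216/18255) = 2682067336216/6085 + 315500216*I*sqrt(67)/1217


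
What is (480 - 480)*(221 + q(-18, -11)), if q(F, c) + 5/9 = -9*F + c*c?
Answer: 0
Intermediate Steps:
q(F, c) = -5/9 + c² - 9*F (q(F, c) = -5/9 + (-9*F + c*c) = -5/9 + (-9*F + c²) = -5/9 + (c² - 9*F) = -5/9 + c² - 9*F)
(480 - 480)*(221 + q(-18, -11)) = (480 - 480)*(221 + (-5/9 + (-11)² - 9*(-18))) = 0*(221 + (-5/9 + 121 + 162)) = 0*(221 + 2542/9) = 0*(4531/9) = 0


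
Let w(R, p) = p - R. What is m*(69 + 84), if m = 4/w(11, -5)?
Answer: -153/4 ≈ -38.250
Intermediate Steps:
m = -¼ (m = 4/(-5 - 1*11) = 4/(-5 - 11) = 4/(-16) = 4*(-1/16) = -¼ ≈ -0.25000)
m*(69 + 84) = -(69 + 84)/4 = -¼*153 = -153/4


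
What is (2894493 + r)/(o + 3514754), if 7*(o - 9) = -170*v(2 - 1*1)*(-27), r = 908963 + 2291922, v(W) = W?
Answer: 42667646/24607931 ≈ 1.7339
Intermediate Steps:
r = 3200885
o = 4653/7 (o = 9 + (-170*(2 - 1*1)*(-27))/7 = 9 + (-170*(2 - 1)*(-27))/7 = 9 + (-170*1*(-27))/7 = 9 + (-170*(-27))/7 = 9 + (1/7)*4590 = 9 + 4590/7 = 4653/7 ≈ 664.71)
(2894493 + r)/(o + 3514754) = (2894493 + 3200885)/(4653/7 + 3514754) = 6095378/(24607931/7) = 6095378*(7/24607931) = 42667646/24607931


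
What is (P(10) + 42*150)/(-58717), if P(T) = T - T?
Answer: -6300/58717 ≈ -0.10729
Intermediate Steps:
P(T) = 0
(P(10) + 42*150)/(-58717) = (0 + 42*150)/(-58717) = (0 + 6300)*(-1/58717) = 6300*(-1/58717) = -6300/58717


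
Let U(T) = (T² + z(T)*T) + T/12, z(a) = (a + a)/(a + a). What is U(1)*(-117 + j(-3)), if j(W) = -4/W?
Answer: -8675/36 ≈ -240.97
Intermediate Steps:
z(a) = 1 (z(a) = (2*a)/((2*a)) = (2*a)*(1/(2*a)) = 1)
U(T) = T² + 13*T/12 (U(T) = (T² + 1*T) + T/12 = (T² + T) + T*(1/12) = (T + T²) + T/12 = T² + 13*T/12)
U(1)*(-117 + j(-3)) = ((1/12)*1*(13 + 12*1))*(-117 - 4/(-3)) = ((1/12)*1*(13 + 12))*(-117 - 4*(-⅓)) = ((1/12)*1*25)*(-117 + 4/3) = (25/12)*(-347/3) = -8675/36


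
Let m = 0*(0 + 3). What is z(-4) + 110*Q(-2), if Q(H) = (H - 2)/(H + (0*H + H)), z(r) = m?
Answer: 110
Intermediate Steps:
m = 0 (m = 0*3 = 0)
z(r) = 0
Q(H) = (-2 + H)/(2*H) (Q(H) = (-2 + H)/(H + (0 + H)) = (-2 + H)/(H + H) = (-2 + H)/((2*H)) = (-2 + H)*(1/(2*H)) = (-2 + H)/(2*H))
z(-4) + 110*Q(-2) = 0 + 110*((½)*(-2 - 2)/(-2)) = 0 + 110*((½)*(-½)*(-4)) = 0 + 110*1 = 0 + 110 = 110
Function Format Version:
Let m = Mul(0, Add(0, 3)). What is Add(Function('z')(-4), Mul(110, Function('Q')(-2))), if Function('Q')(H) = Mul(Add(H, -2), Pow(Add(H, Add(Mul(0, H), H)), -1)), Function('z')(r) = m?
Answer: 110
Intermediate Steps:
m = 0 (m = Mul(0, 3) = 0)
Function('z')(r) = 0
Function('Q')(H) = Mul(Rational(1, 2), Pow(H, -1), Add(-2, H)) (Function('Q')(H) = Mul(Add(-2, H), Pow(Add(H, Add(0, H)), -1)) = Mul(Add(-2, H), Pow(Add(H, H), -1)) = Mul(Add(-2, H), Pow(Mul(2, H), -1)) = Mul(Add(-2, H), Mul(Rational(1, 2), Pow(H, -1))) = Mul(Rational(1, 2), Pow(H, -1), Add(-2, H)))
Add(Function('z')(-4), Mul(110, Function('Q')(-2))) = Add(0, Mul(110, Mul(Rational(1, 2), Pow(-2, -1), Add(-2, -2)))) = Add(0, Mul(110, Mul(Rational(1, 2), Rational(-1, 2), -4))) = Add(0, Mul(110, 1)) = Add(0, 110) = 110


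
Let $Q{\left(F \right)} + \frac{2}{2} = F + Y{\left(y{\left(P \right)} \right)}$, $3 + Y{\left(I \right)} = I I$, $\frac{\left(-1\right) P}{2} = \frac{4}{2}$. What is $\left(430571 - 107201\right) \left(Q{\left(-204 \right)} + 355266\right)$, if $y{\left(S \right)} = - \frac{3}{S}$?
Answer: $\frac{918522298845}{8} \approx 1.1482 \cdot 10^{11}$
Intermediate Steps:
$P = -4$ ($P = - 2 \cdot \frac{4}{2} = - 2 \cdot 4 \cdot \frac{1}{2} = \left(-2\right) 2 = -4$)
$Y{\left(I \right)} = -3 + I^{2}$ ($Y{\left(I \right)} = -3 + I I = -3 + I^{2}$)
$Q{\left(F \right)} = - \frac{55}{16} + F$ ($Q{\left(F \right)} = -1 - \left(3 - \frac{9}{16} - F\right) = -1 + \left(F + \left(-3 + \frac{9}{16}\right)\right) = -1 + \left(F - \frac{39}{16}\right) = -1 + \left(- \frac{39}{16} + F\right) = - \frac{55}{16} + F$)
$\left(430571 - 107201\right) \left(Q{\left(-204 \right)} + 355266\right) = \left(430571 - 107201\right) \left(\left(- \frac{55}{16} - 204\right) + 355266\right) = 323370 \left(- \frac{3319}{16} + 355266\right) = 323370 \cdot \frac{5680937}{16} = \frac{918522298845}{8}$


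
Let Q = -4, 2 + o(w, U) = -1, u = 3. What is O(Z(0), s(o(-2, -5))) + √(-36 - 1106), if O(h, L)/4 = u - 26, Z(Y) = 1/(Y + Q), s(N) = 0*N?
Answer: -92 + I*√1142 ≈ -92.0 + 33.794*I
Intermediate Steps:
o(w, U) = -3 (o(w, U) = -2 - 1 = -3)
s(N) = 0
Z(Y) = 1/(-4 + Y) (Z(Y) = 1/(Y - 4) = 1/(-4 + Y))
O(h, L) = -92 (O(h, L) = 4*(3 - 26) = 4*(-23) = -92)
O(Z(0), s(o(-2, -5))) + √(-36 - 1106) = -92 + √(-36 - 1106) = -92 + √(-1142) = -92 + I*√1142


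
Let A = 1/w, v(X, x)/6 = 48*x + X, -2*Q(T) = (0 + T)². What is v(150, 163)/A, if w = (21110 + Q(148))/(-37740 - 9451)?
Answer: -485999352/47191 ≈ -10299.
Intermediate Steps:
Q(T) = -T²/2 (Q(T) = -(0 + T)²/2 = -T²/2)
w = -10158/47191 (w = (21110 - ½*148²)/(-37740 - 9451) = (21110 - ½*21904)/(-47191) = (21110 - 10952)*(-1/47191) = 10158*(-1/47191) = -10158/47191 ≈ -0.21525)
v(X, x) = 6*X + 288*x (v(X, x) = 6*(48*x + X) = 6*(X + 48*x) = 6*X + 288*x)
A = -47191/10158 (A = 1/(-10158/47191) = -47191/10158 ≈ -4.6457)
v(150, 163)/A = (6*150 + 288*163)/(-47191/10158) = (900 + 46944)*(-10158/47191) = 47844*(-10158/47191) = -485999352/47191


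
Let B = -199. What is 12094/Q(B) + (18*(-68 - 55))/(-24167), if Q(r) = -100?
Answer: -146027149/1208350 ≈ -120.85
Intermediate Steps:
12094/Q(B) + (18*(-68 - 55))/(-24167) = 12094/(-100) + (18*(-68 - 55))/(-24167) = 12094*(-1/100) + (18*(-123))*(-1/24167) = -6047/50 - 2214*(-1/24167) = -6047/50 + 2214/24167 = -146027149/1208350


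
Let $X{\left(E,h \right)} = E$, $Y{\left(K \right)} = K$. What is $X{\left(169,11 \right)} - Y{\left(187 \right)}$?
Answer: $-18$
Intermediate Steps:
$X{\left(169,11 \right)} - Y{\left(187 \right)} = 169 - 187 = -18$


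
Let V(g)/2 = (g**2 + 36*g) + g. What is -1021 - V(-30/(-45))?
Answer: -9641/9 ≈ -1071.2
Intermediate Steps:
V(g) = 2*g**2 + 74*g (V(g) = 2*((g**2 + 36*g) + g) = 2*(g**2 + 37*g) = 2*g**2 + 74*g)
-1021 - V(-30/(-45)) = -1021 - 2*(-30/(-45))*(37 - 30/(-45)) = -1021 - 2*(-30*(-1/45))*(37 - 30*(-1/45)) = -1021 - 2*2*(37 + 2/3)/3 = -1021 - 2*2*113/(3*3) = -1021 - 1*452/9 = -1021 - 452/9 = -9641/9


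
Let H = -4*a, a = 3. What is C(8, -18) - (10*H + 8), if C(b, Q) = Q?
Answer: 94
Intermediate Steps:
H = -12 (H = -4*3 = -12)
C(8, -18) - (10*H + 8) = -18 - (10*(-12) + 8) = -18 - (-120 + 8) = -18 - 1*(-112) = -18 + 112 = 94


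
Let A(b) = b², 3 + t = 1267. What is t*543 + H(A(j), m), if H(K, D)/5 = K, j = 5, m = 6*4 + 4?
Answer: 686477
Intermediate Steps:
m = 28 (m = 24 + 4 = 28)
t = 1264 (t = -3 + 1267 = 1264)
H(K, D) = 5*K
t*543 + H(A(j), m) = 1264*543 + 5*5² = 686352 + 5*25 = 686352 + 125 = 686477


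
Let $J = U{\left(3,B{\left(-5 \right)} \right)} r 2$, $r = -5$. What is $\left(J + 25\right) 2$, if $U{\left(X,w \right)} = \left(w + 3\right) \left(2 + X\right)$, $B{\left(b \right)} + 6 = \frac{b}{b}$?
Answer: $250$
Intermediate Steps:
$B{\left(b \right)} = -5$ ($B{\left(b \right)} = -6 + \frac{b}{b} = -6 + 1 = -5$)
$U{\left(X,w \right)} = \left(2 + X\right) \left(3 + w\right)$ ($U{\left(X,w \right)} = \left(3 + w\right) \left(2 + X\right) = \left(2 + X\right) \left(3 + w\right)$)
$J = 100$ ($J = \left(6 + 2 \left(-5\right) + 3 \cdot 3 + 3 \left(-5\right)\right) \left(-5\right) 2 = \left(6 - 10 + 9 - 15\right) \left(-5\right) 2 = \left(-10\right) \left(-5\right) 2 = 50 \cdot 2 = 100$)
$\left(J + 25\right) 2 = \left(100 + 25\right) 2 = 125 \cdot 2 = 250$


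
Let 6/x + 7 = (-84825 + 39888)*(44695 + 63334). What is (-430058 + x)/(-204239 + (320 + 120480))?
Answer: 1043858104176223/202527278540010 ≈ 5.1542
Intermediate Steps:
x = -3/2427249590 (x = 6/(-7 + (-84825 + 39888)*(44695 + 63334)) = 6/(-7 - 44937*108029) = 6/(-7 - 4854499173) = 6/(-4854499180) = 6*(-1/4854499180) = -3/2427249590 ≈ -1.2360e-9)
(-430058 + x)/(-204239 + (320 + 120480)) = (-430058 - 3/2427249590)/(-204239 + (320 + 120480)) = -1043858104176223/(2427249590*(-204239 + 120800)) = -1043858104176223/2427249590/(-83439) = -1043858104176223/2427249590*(-1/83439) = 1043858104176223/202527278540010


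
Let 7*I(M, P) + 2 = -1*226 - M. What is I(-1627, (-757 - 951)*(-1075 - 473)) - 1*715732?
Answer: -5008725/7 ≈ -7.1553e+5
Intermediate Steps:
I(M, P) = -228/7 - M/7 (I(M, P) = -2/7 + (-1*226 - M)/7 = -2/7 + (-226 - M)/7 = -2/7 + (-226/7 - M/7) = -228/7 - M/7)
I(-1627, (-757 - 951)*(-1075 - 473)) - 1*715732 = (-228/7 - ⅐*(-1627)) - 1*715732 = (-228/7 + 1627/7) - 715732 = 1399/7 - 715732 = -5008725/7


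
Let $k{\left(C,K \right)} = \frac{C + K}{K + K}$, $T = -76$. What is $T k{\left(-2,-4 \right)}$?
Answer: $-57$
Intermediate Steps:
$k{\left(C,K \right)} = \frac{C + K}{2 K}$
$T k{\left(-2,-4 \right)} = - 76 \frac{-2 - 4}{2 \left(-4\right)} = - 76 \cdot \frac{1}{2} \left(- \frac{1}{4}\right) \left(-6\right) = \left(-76\right) \frac{3}{4} = -57$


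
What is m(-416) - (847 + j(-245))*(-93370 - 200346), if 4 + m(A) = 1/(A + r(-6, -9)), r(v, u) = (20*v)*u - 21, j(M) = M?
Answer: 113693349005/643 ≈ 1.7682e+8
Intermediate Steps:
r(v, u) = -21 + 20*u*v (r(v, u) = 20*u*v - 21 = -21 + 20*u*v)
m(A) = -4 + 1/(1059 + A) (m(A) = -4 + 1/(A + (-21 + 20*(-9)*(-6))) = -4 + 1/(A + (-21 + 1080)) = -4 + 1/(A + 1059) = -4 + 1/(1059 + A))
m(-416) - (847 + j(-245))*(-93370 - 200346) = (-4235 - 4*(-416))/(1059 - 416) - (847 - 245)*(-93370 - 200346) = (-4235 + 1664)/643 - 602*(-293716) = (1/643)*(-2571) - 1*(-176817032) = -2571/643 + 176817032 = 113693349005/643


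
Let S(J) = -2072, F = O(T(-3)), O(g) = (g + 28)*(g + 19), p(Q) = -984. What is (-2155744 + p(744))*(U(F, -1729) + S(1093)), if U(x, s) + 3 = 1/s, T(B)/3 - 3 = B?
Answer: 58177754016/13 ≈ 4.4752e+9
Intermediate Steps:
T(B) = 9 + 3*B
O(g) = (19 + g)*(28 + g) (O(g) = (28 + g)*(19 + g) = (19 + g)*(28 + g))
F = 532 (F = 532 + (9 + 3*(-3))**2 + 47*(9 + 3*(-3)) = 532 + (9 - 9)**2 + 47*(9 - 9) = 532 + 0**2 + 47*0 = 532 + 0 + 0 = 532)
U(x, s) = -3 + 1/s
(-2155744 + p(744))*(U(F, -1729) + S(1093)) = (-2155744 - 984)*((-3 + 1/(-1729)) - 2072) = -2156728*((-3 - 1/1729) - 2072) = -2156728*(-5188/1729 - 2072) = -2156728*(-3587676/1729) = 58177754016/13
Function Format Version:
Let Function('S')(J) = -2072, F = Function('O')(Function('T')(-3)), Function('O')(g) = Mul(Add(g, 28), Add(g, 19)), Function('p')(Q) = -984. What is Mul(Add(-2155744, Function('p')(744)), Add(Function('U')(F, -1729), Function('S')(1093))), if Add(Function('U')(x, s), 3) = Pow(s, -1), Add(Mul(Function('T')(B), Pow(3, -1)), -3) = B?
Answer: Rational(58177754016, 13) ≈ 4.4752e+9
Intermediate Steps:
Function('T')(B) = Add(9, Mul(3, B))
Function('O')(g) = Mul(Add(19, g), Add(28, g)) (Function('O')(g) = Mul(Add(28, g), Add(19, g)) = Mul(Add(19, g), Add(28, g)))
F = 532 (F = Add(532, Pow(Add(9, Mul(3, -3)), 2), Mul(47, Add(9, Mul(3, -3)))) = Add(532, Pow(Add(9, -9), 2), Mul(47, Add(9, -9))) = Add(532, Pow(0, 2), Mul(47, 0)) = Add(532, 0, 0) = 532)
Function('U')(x, s) = Add(-3, Pow(s, -1))
Mul(Add(-2155744, Function('p')(744)), Add(Function('U')(F, -1729), Function('S')(1093))) = Mul(Add(-2155744, -984), Add(Add(-3, Pow(-1729, -1)), -2072)) = Mul(-2156728, Add(Add(-3, Rational(-1, 1729)), -2072)) = Mul(-2156728, Add(Rational(-5188, 1729), -2072)) = Mul(-2156728, Rational(-3587676, 1729)) = Rational(58177754016, 13)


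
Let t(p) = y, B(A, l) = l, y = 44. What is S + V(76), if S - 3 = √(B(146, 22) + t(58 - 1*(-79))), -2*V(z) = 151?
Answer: -145/2 + √66 ≈ -64.376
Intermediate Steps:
V(z) = -151/2 (V(z) = -½*151 = -151/2)
t(p) = 44
S = 3 + √66 (S = 3 + √(22 + 44) = 3 + √66 ≈ 11.124)
S + V(76) = (3 + √66) - 151/2 = -145/2 + √66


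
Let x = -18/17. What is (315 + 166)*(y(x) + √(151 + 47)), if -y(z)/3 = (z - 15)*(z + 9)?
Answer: 53181765/289 + 1443*√22 ≈ 1.9079e+5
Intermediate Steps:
x = -18/17 (x = -18*1/17 = -18/17 ≈ -1.0588)
y(z) = -3*(-15 + z)*(9 + z) (y(z) = -3*(z - 15)*(z + 9) = -3*(-15 + z)*(9 + z))
(315 + 166)*(y(x) + √(151 + 47)) = (315 + 166)*((405 - 3*(-18/17)² + 18*(-18/17)) + √(151 + 47)) = 481*((405 - 3*324/289 - 324/17) + √198) = 481*((405 - 972/289 - 324/17) + 3*√22) = 481*(110565/289 + 3*√22) = 53181765/289 + 1443*√22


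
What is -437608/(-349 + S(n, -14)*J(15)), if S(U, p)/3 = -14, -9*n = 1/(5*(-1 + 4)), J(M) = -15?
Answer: -437608/281 ≈ -1557.3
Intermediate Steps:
n = -1/135 (n = -1/(5*(-1 + 4))/9 = -1/(9*(5*3)) = -⅑/15 = -⅑*1/15 = -1/135 ≈ -0.0074074)
S(U, p) = -42 (S(U, p) = 3*(-14) = -42)
-437608/(-349 + S(n, -14)*J(15)) = -437608/(-349 - 42*(-15)) = -437608/(-349 + 630) = -437608/281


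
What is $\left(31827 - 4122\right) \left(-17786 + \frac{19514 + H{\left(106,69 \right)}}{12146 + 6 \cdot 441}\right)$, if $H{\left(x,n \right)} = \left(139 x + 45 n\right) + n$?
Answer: $- \frac{3643942929225}{7396} \approx -4.9269 \cdot 10^{8}$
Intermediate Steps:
$H{\left(x,n \right)} = 46 n + 139 x$ ($H{\left(x,n \right)} = \left(45 n + 139 x\right) + n = 46 n + 139 x$)
$\left(31827 - 4122\right) \left(-17786 + \frac{19514 + H{\left(106,69 \right)}}{12146 + 6 \cdot 441}\right) = \left(31827 - 4122\right) \left(-17786 + \frac{19514 + \left(46 \cdot 69 + 139 \cdot 106\right)}{12146 + 6 \cdot 441}\right) = 27705 \left(-17786 + \frac{19514 + \left(3174 + 14734\right)}{12146 + 2646}\right) = 27705 \left(-17786 + \frac{19514 + 17908}{14792}\right) = 27705 \left(-17786 + 37422 \cdot \frac{1}{14792}\right) = 27705 \left(-17786 + \frac{18711}{7396}\right) = 27705 \left(- \frac{131526545}{7396}\right) = - \frac{3643942929225}{7396}$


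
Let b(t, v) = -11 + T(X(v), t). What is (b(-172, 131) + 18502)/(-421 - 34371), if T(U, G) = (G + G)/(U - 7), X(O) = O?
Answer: -573135/1078552 ≈ -0.53139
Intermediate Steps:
T(U, G) = 2*G/(-7 + U) (T(U, G) = (2*G)/(-7 + U) = 2*G/(-7 + U))
b(t, v) = -11 + 2*t/(-7 + v)
(b(-172, 131) + 18502)/(-421 - 34371) = ((77 - 11*131 + 2*(-172))/(-7 + 131) + 18502)/(-421 - 34371) = ((77 - 1441 - 344)/124 + 18502)/(-34792) = ((1/124)*(-1708) + 18502)*(-1/34792) = (-427/31 + 18502)*(-1/34792) = (573135/31)*(-1/34792) = -573135/1078552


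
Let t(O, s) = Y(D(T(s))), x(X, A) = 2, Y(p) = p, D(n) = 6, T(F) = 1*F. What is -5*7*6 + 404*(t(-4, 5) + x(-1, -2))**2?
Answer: 25646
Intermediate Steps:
T(F) = F
t(O, s) = 6
-5*7*6 + 404*(t(-4, 5) + x(-1, -2))**2 = -5*7*6 + 404*(6 + 2)**2 = -35*6 + 404*8**2 = -210 + 404*64 = -210 + 25856 = 25646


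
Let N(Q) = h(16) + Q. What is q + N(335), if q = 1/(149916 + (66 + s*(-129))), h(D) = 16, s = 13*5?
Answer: 49700548/141597 ≈ 351.00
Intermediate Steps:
s = 65
N(Q) = 16 + Q
q = 1/141597 (q = 1/(149916 + (66 + 65*(-129))) = 1/(149916 + (66 - 8385)) = 1/(149916 - 8319) = 1/141597 ≈ 7.0623e-6)
q + N(335) = 1/141597 + (16 + 335) = 1/141597 + 351 = 49700548/141597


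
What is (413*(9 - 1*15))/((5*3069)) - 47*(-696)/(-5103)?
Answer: -19059662/2900205 ≈ -6.5718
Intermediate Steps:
(413*(9 - 1*15))/((5*3069)) - 47*(-696)/(-5103) = (413*(9 - 15))/15345 + 32712*(-1/5103) = (413*(-6))*(1/15345) - 10904/1701 = -2478*1/15345 - 10904/1701 = -826/5115 - 10904/1701 = -19059662/2900205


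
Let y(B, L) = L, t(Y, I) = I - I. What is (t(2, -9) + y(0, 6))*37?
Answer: 222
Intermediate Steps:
t(Y, I) = 0
(t(2, -9) + y(0, 6))*37 = (0 + 6)*37 = 6*37 = 222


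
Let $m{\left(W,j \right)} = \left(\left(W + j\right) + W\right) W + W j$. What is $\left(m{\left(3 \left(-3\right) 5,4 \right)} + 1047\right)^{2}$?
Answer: $22439169$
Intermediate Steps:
$m{\left(W,j \right)} = W j + W \left(j + 2 W\right)$ ($m{\left(W,j \right)} = \left(j + 2 W\right) W + W j = W \left(j + 2 W\right) + W j = W j + W \left(j + 2 W\right)$)
$\left(m{\left(3 \left(-3\right) 5,4 \right)} + 1047\right)^{2} = \left(2 \cdot 3 \left(-3\right) 5 \left(3 \left(-3\right) 5 + 4\right) + 1047\right)^{2} = \left(2 \left(\left(-9\right) 5\right) \left(\left(-9\right) 5 + 4\right) + 1047\right)^{2} = \left(2 \left(-45\right) \left(-45 + 4\right) + 1047\right)^{2} = \left(2 \left(-45\right) \left(-41\right) + 1047\right)^{2} = \left(3690 + 1047\right)^{2} = 4737^{2} = 22439169$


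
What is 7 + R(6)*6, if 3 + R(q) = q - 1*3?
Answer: 7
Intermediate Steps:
R(q) = -6 + q (R(q) = -3 + (q - 1*3) = -3 + (q - 3) = -3 + (-3 + q) = -6 + q)
7 + R(6)*6 = 7 + (-6 + 6)*6 = 7 + 0*6 = 7 + 0 = 7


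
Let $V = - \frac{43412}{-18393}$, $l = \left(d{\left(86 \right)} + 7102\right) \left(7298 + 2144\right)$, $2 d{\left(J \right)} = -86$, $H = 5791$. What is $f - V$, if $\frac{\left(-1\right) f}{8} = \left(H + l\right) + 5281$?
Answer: $- \frac{9808935443012}{18393} \approx -5.333 \cdot 10^{8}$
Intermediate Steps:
$d{\left(J \right)} = -43$ ($d{\left(J \right)} = \frac{1}{2} \left(-86\right) = -43$)
$l = 66651078$ ($l = \left(-43 + 7102\right) \left(7298 + 2144\right) = 7059 \cdot 9442 = 66651078$)
$V = \frac{43412}{18393}$ ($V = \left(-43412\right) \left(- \frac{1}{18393}\right) = \frac{43412}{18393} \approx 2.3602$)
$f = -533297200$ ($f = - 8 \left(\left(5791 + 66651078\right) + 5281\right) = - 8 \left(66656869 + 5281\right) = \left(-8\right) 66662150 = -533297200$)
$f - V = -533297200 - \frac{43412}{18393} = - \frac{9808935443012}{18393}$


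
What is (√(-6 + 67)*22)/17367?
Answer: 22*√61/17367 ≈ 0.0098938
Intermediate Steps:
(√(-6 + 67)*22)/17367 = (√61*22)*(1/17367) = (22*√61)*(1/17367) = 22*√61/17367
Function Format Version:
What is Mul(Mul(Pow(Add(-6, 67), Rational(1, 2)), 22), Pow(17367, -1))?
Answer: Mul(Rational(22, 17367), Pow(61, Rational(1, 2))) ≈ 0.0098938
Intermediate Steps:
Mul(Mul(Pow(Add(-6, 67), Rational(1, 2)), 22), Pow(17367, -1)) = Mul(Mul(Pow(61, Rational(1, 2)), 22), Rational(1, 17367)) = Mul(Mul(22, Pow(61, Rational(1, 2))), Rational(1, 17367)) = Mul(Rational(22, 17367), Pow(61, Rational(1, 2)))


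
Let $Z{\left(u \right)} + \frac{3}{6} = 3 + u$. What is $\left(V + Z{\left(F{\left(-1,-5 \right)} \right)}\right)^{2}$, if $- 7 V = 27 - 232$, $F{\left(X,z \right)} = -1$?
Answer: $\frac{185761}{196} \approx 947.76$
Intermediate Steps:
$V = \frac{205}{7}$ ($V = - \frac{27 - 232}{7} = \left(- \frac{1}{7}\right) \left(-205\right) = \frac{205}{7} \approx 29.286$)
$Z{\left(u \right)} = \frac{5}{2} + u$ ($Z{\left(u \right)} = - \frac{1}{2} + \left(3 + u\right) = \frac{5}{2} + u$)
$\left(V + Z{\left(F{\left(-1,-5 \right)} \right)}\right)^{2} = \left(\frac{205}{7} + \left(\frac{5}{2} - 1\right)\right)^{2} = \left(\frac{205}{7} + \frac{3}{2}\right)^{2} = \left(\frac{431}{14}\right)^{2} = \frac{185761}{196}$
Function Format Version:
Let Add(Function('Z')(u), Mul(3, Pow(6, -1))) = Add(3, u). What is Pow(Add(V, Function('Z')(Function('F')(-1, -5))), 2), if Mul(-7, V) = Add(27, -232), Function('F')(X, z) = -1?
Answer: Rational(185761, 196) ≈ 947.76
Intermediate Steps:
V = Rational(205, 7) (V = Mul(Rational(-1, 7), Add(27, -232)) = Mul(Rational(-1, 7), -205) = Rational(205, 7) ≈ 29.286)
Function('Z')(u) = Add(Rational(5, 2), u) (Function('Z')(u) = Add(Rational(-1, 2), Add(3, u)) = Add(Rational(5, 2), u))
Pow(Add(V, Function('Z')(Function('F')(-1, -5))), 2) = Pow(Add(Rational(205, 7), Add(Rational(5, 2), -1)), 2) = Pow(Add(Rational(205, 7), Rational(3, 2)), 2) = Pow(Rational(431, 14), 2) = Rational(185761, 196)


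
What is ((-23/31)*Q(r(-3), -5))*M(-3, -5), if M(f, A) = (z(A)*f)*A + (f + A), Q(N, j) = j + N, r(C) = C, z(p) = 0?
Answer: -1472/31 ≈ -47.484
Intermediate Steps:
Q(N, j) = N + j
M(f, A) = A + f (M(f, A) = (0*f)*A + (f + A) = 0*A + (A + f) = 0 + (A + f) = A + f)
((-23/31)*Q(r(-3), -5))*M(-3, -5) = ((-23/31)*(-3 - 5))*(-5 - 3) = (-23*1/31*(-8))*(-8) = -23/31*(-8)*(-8) = (184/31)*(-8) = -1472/31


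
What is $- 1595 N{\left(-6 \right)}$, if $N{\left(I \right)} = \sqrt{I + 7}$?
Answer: $-1595$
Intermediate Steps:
$N{\left(I \right)} = \sqrt{7 + I}$
$- 1595 N{\left(-6 \right)} = - 1595 \sqrt{7 - 6} = - 1595 \sqrt{1} = \left(-1595\right) 1 = -1595$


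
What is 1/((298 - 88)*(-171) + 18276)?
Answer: -1/17634 ≈ -5.6709e-5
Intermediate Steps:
1/((298 - 88)*(-171) + 18276) = 1/(210*(-171) + 18276) = 1/(-35910 + 18276) = 1/(-17634) = -1/17634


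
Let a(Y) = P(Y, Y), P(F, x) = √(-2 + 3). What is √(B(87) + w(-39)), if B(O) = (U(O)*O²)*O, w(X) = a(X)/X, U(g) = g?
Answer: √87137726442/39 ≈ 7569.0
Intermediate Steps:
P(F, x) = 1 (P(F, x) = √1 = 1)
a(Y) = 1
w(X) = 1/X
B(O) = O⁴ (B(O) = (O*O²)*O = O³*O = O⁴)
√(B(87) + w(-39)) = √(87⁴ + 1/(-39)) = √(57289761 - 1/39) = √(2234300678/39) = √87137726442/39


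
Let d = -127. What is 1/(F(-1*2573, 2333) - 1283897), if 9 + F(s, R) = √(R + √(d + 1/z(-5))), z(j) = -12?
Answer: 6/(-7703436 + √6*√(13998 + 5*I*√183)) ≈ -7.789e-7 - 7.0798e-14*I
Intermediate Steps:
F(s, R) = -9 + √(R + 5*I*√183/6) (F(s, R) = -9 + √(R + √(-127 + 1/(-12))) = -9 + √(R + √(-127 - 1/12)) = -9 + √(R + √(-1525/12)) = -9 + √(R + 5*I*√183/6))
1/(F(-1*2573, 2333) - 1283897) = 1/((-9 + √(36*2333 + 30*I*√183)/6) - 1283897) = 1/((-9 + √(83988 + 30*I*√183)/6) - 1283897) = 1/(-1283906 + √(83988 + 30*I*√183)/6)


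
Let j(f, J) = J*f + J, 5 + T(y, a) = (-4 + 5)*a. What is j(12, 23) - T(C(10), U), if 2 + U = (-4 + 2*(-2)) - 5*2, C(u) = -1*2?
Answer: 324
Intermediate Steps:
C(u) = -2
U = -20 (U = -2 + ((-4 + 2*(-2)) - 5*2) = -2 + ((-4 - 4) - 10) = -2 + (-8 - 10) = -2 - 18 = -20)
T(y, a) = -5 + a (T(y, a) = -5 + (-4 + 5)*a = -5 + 1*a = -5 + a)
j(f, J) = J + J*f
j(12, 23) - T(C(10), U) = 23*(1 + 12) - (-5 - 20) = 23*13 - 1*(-25) = 299 + 25 = 324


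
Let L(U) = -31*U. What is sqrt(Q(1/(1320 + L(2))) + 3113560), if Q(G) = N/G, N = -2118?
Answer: 2*sqrt(112279) ≈ 670.16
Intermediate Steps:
Q(G) = -2118/G
sqrt(Q(1/(1320 + L(2))) + 3113560) = sqrt(-2118/(1/(1320 - 31*2)) + 3113560) = sqrt(-2118/(1/(1320 - 62)) + 3113560) = sqrt(-2118/(1/1258) + 3113560) = sqrt(-2118/1/1258 + 3113560) = sqrt(-2118*1258 + 3113560) = sqrt(-2664444 + 3113560) = sqrt(449116) = 2*sqrt(112279)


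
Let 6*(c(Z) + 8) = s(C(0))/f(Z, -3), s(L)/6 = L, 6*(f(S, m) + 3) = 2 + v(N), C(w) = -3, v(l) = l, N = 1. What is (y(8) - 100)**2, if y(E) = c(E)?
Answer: 285156/25 ≈ 11406.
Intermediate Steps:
f(S, m) = -5/2 (f(S, m) = -3 + (2 + 1)/6 = -3 + (1/6)*3 = -3 + 1/2 = -5/2)
s(L) = 6*L
c(Z) = -34/5 (c(Z) = -8 + ((6*(-3))/(-5/2))/6 = -8 + (-18*(-2/5))/6 = -8 + (1/6)*(36/5) = -8 + 6/5 = -34/5)
y(E) = -34/5
(y(8) - 100)**2 = (-34/5 - 100)**2 = (-534/5)**2 = 285156/25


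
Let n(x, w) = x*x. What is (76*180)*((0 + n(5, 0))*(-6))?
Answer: -2052000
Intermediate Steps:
n(x, w) = x²
(76*180)*((0 + n(5, 0))*(-6)) = (76*180)*((0 + 5²)*(-6)) = 13680*((0 + 25)*(-6)) = 13680*(25*(-6)) = 13680*(-150) = -2052000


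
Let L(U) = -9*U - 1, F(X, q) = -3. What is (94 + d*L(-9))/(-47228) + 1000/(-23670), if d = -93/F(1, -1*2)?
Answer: -5407729/55894338 ≈ -0.096749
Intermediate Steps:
d = 31 (d = -93/(-3) = -93*(-⅓) = 31)
L(U) = -1 - 9*U
(94 + d*L(-9))/(-47228) + 1000/(-23670) = (94 + 31*(-1 - 9*(-9)))/(-47228) + 1000/(-23670) = (94 + 31*(-1 + 81))*(-1/47228) + 1000*(-1/23670) = (94 + 31*80)*(-1/47228) - 100/2367 = (94 + 2480)*(-1/47228) - 100/2367 = 2574*(-1/47228) - 100/2367 = -1287/23614 - 100/2367 = -5407729/55894338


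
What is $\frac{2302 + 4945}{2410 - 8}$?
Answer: $\frac{7247}{2402} \approx 3.0171$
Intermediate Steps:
$\frac{2302 + 4945}{2410 - 8} = \frac{7247}{2402}$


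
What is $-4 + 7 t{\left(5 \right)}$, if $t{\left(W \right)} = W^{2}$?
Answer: $171$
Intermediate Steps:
$-4 + 7 t{\left(5 \right)} = -4 + 7 \cdot 5^{2} = -4 + 7 \cdot 25 = -4 + 175 = 171$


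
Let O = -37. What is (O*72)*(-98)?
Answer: 261072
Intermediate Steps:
(O*72)*(-98) = -37*72*(-98) = -2664*(-98) = 261072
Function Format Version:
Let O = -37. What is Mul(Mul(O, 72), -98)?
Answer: 261072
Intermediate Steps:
Mul(Mul(O, 72), -98) = Mul(Mul(-37, 72), -98) = Mul(-2664, -98) = 261072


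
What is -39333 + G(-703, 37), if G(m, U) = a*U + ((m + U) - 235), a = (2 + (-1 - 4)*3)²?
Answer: -33981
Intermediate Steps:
a = 169 (a = (2 - 5*3)² = (2 - 15)² = (-13)² = 169)
G(m, U) = -235 + m + 170*U (G(m, U) = 169*U + ((m + U) - 235) = 169*U + ((U + m) - 235) = 169*U + (-235 + U + m) = -235 + m + 170*U)
-39333 + G(-703, 37) = -39333 + (-235 - 703 + 170*37) = -39333 + (-235 - 703 + 6290) = -39333 + 5352 = -33981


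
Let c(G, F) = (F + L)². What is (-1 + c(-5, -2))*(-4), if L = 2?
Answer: 4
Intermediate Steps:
c(G, F) = (2 + F)² (c(G, F) = (F + 2)² = (2 + F)²)
(-1 + c(-5, -2))*(-4) = (-1 + (2 - 2)²)*(-4) = (-1 + 0²)*(-4) = (-1 + 0)*(-4) = -1*(-4) = 4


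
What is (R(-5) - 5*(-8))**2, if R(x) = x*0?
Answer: 1600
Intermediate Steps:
R(x) = 0
(R(-5) - 5*(-8))**2 = (0 - 5*(-8))**2 = (0 + 40)**2 = 40**2 = 1600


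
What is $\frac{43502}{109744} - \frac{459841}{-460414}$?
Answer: $\frac{17623430133}{12631918504} \approx 1.3952$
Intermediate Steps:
$\frac{43502}{109744} - \frac{459841}{-460414} = 43502 \cdot \frac{1}{109744} - - \frac{459841}{460414} = \frac{21751}{54872} + \frac{459841}{460414} = \frac{17623430133}{12631918504}$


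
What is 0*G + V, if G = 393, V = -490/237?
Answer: -490/237 ≈ -2.0675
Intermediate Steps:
V = -490/237 (V = -490*1/237 = -490/237 ≈ -2.0675)
0*G + V = 0*393 - 490/237 = 0 - 490/237 = -490/237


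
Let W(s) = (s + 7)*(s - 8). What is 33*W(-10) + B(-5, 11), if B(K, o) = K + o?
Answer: 1788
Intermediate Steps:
W(s) = (-8 + s)*(7 + s) (W(s) = (7 + s)*(-8 + s) = (-8 + s)*(7 + s))
33*W(-10) + B(-5, 11) = 33*(-56 + (-10)² - 1*(-10)) + (-5 + 11) = 33*(-56 + 100 + 10) + 6 = 33*54 + 6 = 1782 + 6 = 1788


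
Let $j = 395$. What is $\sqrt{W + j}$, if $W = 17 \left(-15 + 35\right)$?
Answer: $7 \sqrt{15} \approx 27.111$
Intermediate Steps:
$W = 340$ ($W = 17 \cdot 20 = 340$)
$\sqrt{W + j} = \sqrt{340 + 395} = \sqrt{735} = 7 \sqrt{15}$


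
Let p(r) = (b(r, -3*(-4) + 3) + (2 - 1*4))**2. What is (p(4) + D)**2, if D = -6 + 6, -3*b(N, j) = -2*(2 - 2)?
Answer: 16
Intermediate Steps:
b(N, j) = 0 (b(N, j) = -(-2)*(2 - 2)/3 = -(-2)*0/3 = -1/3*0 = 0)
D = 0
p(r) = 4 (p(r) = (0 + (2 - 1*4))**2 = (0 + (2 - 4))**2 = (0 - 2)**2 = (-2)**2 = 4)
(p(4) + D)**2 = (4 + 0)**2 = 4**2 = 16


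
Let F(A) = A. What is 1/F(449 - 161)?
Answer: 1/288 ≈ 0.0034722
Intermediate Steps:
1/F(449 - 161) = 1/(449 - 161) = 1/288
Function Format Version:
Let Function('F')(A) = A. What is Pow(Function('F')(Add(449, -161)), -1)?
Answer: Rational(1, 288) ≈ 0.0034722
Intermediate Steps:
Pow(Function('F')(Add(449, -161)), -1) = Pow(Add(449, -161), -1) = Pow(288, -1) = Rational(1, 288)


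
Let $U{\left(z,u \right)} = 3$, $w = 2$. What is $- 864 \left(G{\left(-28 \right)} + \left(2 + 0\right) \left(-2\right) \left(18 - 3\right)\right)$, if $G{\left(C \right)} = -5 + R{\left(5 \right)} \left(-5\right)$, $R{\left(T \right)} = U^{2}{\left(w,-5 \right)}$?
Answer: $95040$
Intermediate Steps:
$R{\left(T \right)} = 9$ ($R{\left(T \right)} = 3^{2} = 9$)
$G{\left(C \right)} = -50$ ($G{\left(C \right)} = -5 + 9 \left(-5\right) = -5 - 45 = -50$)
$- 864 \left(G{\left(-28 \right)} + \left(2 + 0\right) \left(-2\right) \left(18 - 3\right)\right) = - 864 \left(-50 + \left(2 + 0\right) \left(-2\right) \left(18 - 3\right)\right) = - 864 \left(-50 + 2 \left(-2\right) 15\right) = - 864 \left(-50 - 60\right) = \left(-864\right) \left(-110\right) = 95040$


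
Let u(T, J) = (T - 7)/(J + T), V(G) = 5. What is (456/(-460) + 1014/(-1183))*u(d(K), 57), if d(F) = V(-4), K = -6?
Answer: 48/805 ≈ 0.059627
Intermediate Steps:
d(F) = 5
u(T, J) = (-7 + T)/(J + T)
(456/(-460) + 1014/(-1183))*u(d(K), 57) = (456/(-460) + 1014/(-1183))*((-7 + 5)/(57 + 5)) = (456*(-1/460) + 1014*(-1/1183))*(-2/62) = (-114/115 - 6/7)*((1/62)*(-2)) = -1488/805*(-1/31) = 48/805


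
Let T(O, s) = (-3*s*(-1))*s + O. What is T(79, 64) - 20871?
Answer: -8504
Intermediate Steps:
T(O, s) = O + 3*s² (T(O, s) = (3*s)*s + O = 3*s² + O = O + 3*s²)
T(79, 64) - 20871 = (79 + 3*64²) - 20871 = (79 + 3*4096) - 20871 = (79 + 12288) - 20871 = 12367 - 20871 = -8504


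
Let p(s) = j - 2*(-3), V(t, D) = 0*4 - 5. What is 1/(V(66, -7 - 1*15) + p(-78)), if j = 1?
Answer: ½ ≈ 0.50000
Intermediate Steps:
V(t, D) = -5 (V(t, D) = 0 - 5 = -5)
p(s) = 7 (p(s) = 1 - 2*(-3) = 1 + 6 = 7)
1/(V(66, -7 - 1*15) + p(-78)) = 1/(-5 + 7) = 1/2 = ½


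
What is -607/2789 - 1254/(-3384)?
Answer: 240553/1572996 ≈ 0.15293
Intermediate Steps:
-607/2789 - 1254/(-3384) = -607*1/2789 - 1254*(-1/3384) = -607/2789 + 209/564 = 240553/1572996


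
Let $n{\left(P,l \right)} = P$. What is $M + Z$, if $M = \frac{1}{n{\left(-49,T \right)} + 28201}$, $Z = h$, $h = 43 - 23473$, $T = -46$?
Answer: $- \frac{659601359}{28152} \approx -23430.0$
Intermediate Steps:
$h = -23430$
$Z = -23430$
$M = \frac{1}{28152}$ ($M = \frac{1}{-49 + 28201} = \frac{1}{28152} \approx 3.5521 \cdot 10^{-5}$)
$M + Z = \frac{1}{28152} - 23430 = - \frac{659601359}{28152}$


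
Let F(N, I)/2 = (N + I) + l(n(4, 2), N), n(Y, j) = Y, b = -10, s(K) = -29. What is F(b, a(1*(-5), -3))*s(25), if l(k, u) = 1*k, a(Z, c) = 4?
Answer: 116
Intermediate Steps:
l(k, u) = k
F(N, I) = 8 + 2*I + 2*N (F(N, I) = 2*((N + I) + 4) = 2*((I + N) + 4) = 2*(4 + I + N) = 8 + 2*I + 2*N)
F(b, a(1*(-5), -3))*s(25) = (8 + 2*4 + 2*(-10))*(-29) = (8 + 8 - 20)*(-29) = -4*(-29) = 116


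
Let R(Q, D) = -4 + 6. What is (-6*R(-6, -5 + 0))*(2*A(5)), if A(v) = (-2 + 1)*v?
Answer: 120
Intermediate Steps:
A(v) = -v
R(Q, D) = 2
(-6*R(-6, -5 + 0))*(2*A(5)) = (-6*2)*(2*(-1*5)) = -24*(-5) = -12*(-10) = 120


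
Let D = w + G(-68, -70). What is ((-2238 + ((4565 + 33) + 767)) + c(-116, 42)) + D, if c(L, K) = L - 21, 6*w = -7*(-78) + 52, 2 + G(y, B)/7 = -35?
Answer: 8492/3 ≈ 2830.7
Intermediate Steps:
G(y, B) = -259 (G(y, B) = -14 + 7*(-35) = -14 - 245 = -259)
w = 299/3 (w = (-7*(-78) + 52)/6 = (546 + 52)/6 = (1/6)*598 = 299/3 ≈ 99.667)
c(L, K) = -21 + L
D = -478/3 (D = 299/3 - 259 = -478/3 ≈ -159.33)
((-2238 + ((4565 + 33) + 767)) + c(-116, 42)) + D = ((-2238 + ((4565 + 33) + 767)) + (-21 - 116)) - 478/3 = ((-2238 + (4598 + 767)) - 137) - 478/3 = ((-2238 + 5365) - 137) - 478/3 = (3127 - 137) - 478/3 = 2990 - 478/3 = 8492/3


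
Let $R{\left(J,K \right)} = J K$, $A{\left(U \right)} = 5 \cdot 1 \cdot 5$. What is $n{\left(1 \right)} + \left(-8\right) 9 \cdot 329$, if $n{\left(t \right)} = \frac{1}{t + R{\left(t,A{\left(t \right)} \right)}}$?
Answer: $- \frac{615887}{26} \approx -23688.0$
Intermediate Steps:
$A{\left(U \right)} = 25$ ($A{\left(U \right)} = 5 \cdot 5 = 25$)
$n{\left(t \right)} = \frac{1}{26 t}$ ($n{\left(t \right)} = \frac{1}{t + t 25} = \frac{1}{t + 25 t} = \frac{1}{26 t}$)
$n{\left(1 \right)} + \left(-8\right) 9 \cdot 329 = \frac{1}{26 \cdot 1} + \left(-8\right) 9 \cdot 329 = \frac{1}{26} \cdot 1 - 23688 = \frac{1}{26} - 23688 = - \frac{615887}{26}$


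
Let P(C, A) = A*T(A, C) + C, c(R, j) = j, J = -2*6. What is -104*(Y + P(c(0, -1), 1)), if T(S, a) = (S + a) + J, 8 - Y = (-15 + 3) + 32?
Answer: 2600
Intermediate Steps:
J = -12
Y = -12 (Y = 8 - ((-15 + 3) + 32) = 8 - (-12 + 32) = 8 - 1*20 = 8 - 20 = -12)
T(S, a) = -12 + S + a (T(S, a) = (S + a) - 12 = -12 + S + a)
P(C, A) = C + A*(-12 + A + C) (P(C, A) = A*(-12 + A + C) + C = C + A*(-12 + A + C))
-104*(Y + P(c(0, -1), 1)) = -104*(-12 + (-1 + 1*(-12 + 1 - 1))) = -104*(-12 + (-1 + 1*(-12))) = -104*(-12 + (-1 - 12)) = -104*(-12 - 13) = -104*(-25) = 2600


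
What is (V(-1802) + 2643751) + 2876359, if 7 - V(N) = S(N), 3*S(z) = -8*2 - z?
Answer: 16558565/3 ≈ 5.5195e+6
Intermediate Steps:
S(z) = -16/3 - z/3 (S(z) = (-8*2 - z)/3 = (-16 - z)/3 = -16/3 - z/3)
V(N) = 37/3 + N/3 (V(N) = 7 - (-16/3 - N/3) = 7 + (16/3 + N/3) = 37/3 + N/3)
(V(-1802) + 2643751) + 2876359 = ((37/3 + (1/3)*(-1802)) + 2643751) + 2876359 = ((37/3 - 1802/3) + 2643751) + 2876359 = (-1765/3 + 2643751) + 2876359 = 7929488/3 + 2876359 = 16558565/3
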